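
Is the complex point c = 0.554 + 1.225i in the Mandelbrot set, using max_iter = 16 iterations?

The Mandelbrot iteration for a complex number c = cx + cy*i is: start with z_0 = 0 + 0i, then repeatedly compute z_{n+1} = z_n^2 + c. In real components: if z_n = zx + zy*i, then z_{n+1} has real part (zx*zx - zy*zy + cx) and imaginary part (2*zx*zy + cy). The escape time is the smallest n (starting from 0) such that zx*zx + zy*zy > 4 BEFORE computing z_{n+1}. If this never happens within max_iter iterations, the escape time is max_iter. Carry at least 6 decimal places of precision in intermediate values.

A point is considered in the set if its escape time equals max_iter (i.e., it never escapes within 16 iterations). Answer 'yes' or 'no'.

Answer: no

Derivation:
z_0 = 0 + 0i, c = 0.5540 + 1.2250i
Iter 1: z = 0.5540 + 1.2250i, |z|^2 = 1.8075
Iter 2: z = -0.6397 + 2.5823i, |z|^2 = 7.0775
Escaped at iteration 2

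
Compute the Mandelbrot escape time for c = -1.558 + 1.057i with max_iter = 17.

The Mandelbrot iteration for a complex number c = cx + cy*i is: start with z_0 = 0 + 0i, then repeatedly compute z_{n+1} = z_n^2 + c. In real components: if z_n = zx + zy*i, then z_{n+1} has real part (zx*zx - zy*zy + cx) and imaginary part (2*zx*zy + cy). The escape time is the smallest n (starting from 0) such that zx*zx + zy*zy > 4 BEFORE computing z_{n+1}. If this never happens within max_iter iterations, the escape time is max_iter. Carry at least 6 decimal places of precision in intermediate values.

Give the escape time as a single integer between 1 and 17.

Answer: 2

Derivation:
z_0 = 0 + 0i, c = -1.5580 + 1.0570i
Iter 1: z = -1.5580 + 1.0570i, |z|^2 = 3.5446
Iter 2: z = -0.2479 + -2.2366i, |z|^2 = 5.0639
Escaped at iteration 2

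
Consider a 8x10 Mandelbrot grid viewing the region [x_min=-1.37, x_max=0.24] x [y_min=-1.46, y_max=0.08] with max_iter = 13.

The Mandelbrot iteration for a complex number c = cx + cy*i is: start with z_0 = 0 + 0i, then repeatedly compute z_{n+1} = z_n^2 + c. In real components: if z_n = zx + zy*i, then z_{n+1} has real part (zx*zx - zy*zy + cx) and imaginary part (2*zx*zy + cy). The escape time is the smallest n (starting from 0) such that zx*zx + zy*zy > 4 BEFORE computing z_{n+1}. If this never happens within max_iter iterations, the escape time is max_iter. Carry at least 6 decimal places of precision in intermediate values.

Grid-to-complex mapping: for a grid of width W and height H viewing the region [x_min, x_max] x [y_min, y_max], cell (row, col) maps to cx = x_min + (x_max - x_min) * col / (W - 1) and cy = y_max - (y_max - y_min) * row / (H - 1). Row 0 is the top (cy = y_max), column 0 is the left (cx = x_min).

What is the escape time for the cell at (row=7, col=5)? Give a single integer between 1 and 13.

z_0 = 0 + 0i, c = -0.2200 + -1.1178i
Iter 1: z = -0.2200 + -1.1178i, |z|^2 = 1.2978
Iter 2: z = -1.4210 + -0.6260i, |z|^2 = 2.4111
Iter 3: z = 1.4075 + 0.6612i, |z|^2 = 2.4183
Iter 4: z = 1.3238 + 0.7436i, |z|^2 = 2.3054
Iter 5: z = 0.9797 + 0.8509i, |z|^2 = 1.6838
Iter 6: z = 0.0157 + 0.5495i, |z|^2 = 0.3021
Iter 7: z = -0.5217 + -1.1006i, |z|^2 = 1.4834
Iter 8: z = -1.1591 + 0.0304i, |z|^2 = 1.3445
Iter 9: z = 1.1226 + -1.1884i, |z|^2 = 2.6725
Iter 10: z = -0.3719 + -3.7859i, |z|^2 = 14.4715
Escaped at iteration 10

Answer: 10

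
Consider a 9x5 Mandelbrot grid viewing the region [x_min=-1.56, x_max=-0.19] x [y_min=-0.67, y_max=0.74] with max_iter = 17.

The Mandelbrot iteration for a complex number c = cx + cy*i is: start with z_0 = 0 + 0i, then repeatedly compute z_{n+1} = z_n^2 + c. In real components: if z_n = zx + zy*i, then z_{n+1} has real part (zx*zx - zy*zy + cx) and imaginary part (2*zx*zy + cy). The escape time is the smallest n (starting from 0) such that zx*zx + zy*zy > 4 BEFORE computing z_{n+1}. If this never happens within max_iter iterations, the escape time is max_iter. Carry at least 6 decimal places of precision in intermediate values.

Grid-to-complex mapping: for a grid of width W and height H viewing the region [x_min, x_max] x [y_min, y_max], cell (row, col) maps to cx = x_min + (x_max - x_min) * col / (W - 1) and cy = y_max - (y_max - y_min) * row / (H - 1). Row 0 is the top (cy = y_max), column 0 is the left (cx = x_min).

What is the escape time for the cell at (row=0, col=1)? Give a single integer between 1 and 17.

Answer: 3

Derivation:
z_0 = 0 + 0i, c = -1.3887 + 0.7400i
Iter 1: z = -1.3887 + 0.7400i, |z|^2 = 2.4762
Iter 2: z = -0.0077 + -1.3153i, |z|^2 = 1.7302
Iter 3: z = -3.1188 + 0.7603i, |z|^2 = 10.3052
Escaped at iteration 3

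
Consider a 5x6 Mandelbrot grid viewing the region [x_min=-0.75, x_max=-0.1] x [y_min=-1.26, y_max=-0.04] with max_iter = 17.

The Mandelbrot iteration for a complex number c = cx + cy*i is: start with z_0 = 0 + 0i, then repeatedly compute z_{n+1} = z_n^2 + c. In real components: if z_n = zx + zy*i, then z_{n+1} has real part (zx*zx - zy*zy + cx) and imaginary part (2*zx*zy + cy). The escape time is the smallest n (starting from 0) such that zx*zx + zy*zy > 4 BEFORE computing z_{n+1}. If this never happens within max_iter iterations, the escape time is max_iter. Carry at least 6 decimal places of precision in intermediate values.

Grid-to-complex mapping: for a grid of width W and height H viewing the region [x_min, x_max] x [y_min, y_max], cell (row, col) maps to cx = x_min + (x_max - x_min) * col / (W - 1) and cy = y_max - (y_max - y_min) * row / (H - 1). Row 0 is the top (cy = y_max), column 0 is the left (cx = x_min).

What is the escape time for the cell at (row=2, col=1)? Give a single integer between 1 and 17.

z_0 = 0 + 0i, c = -0.5875 + -0.5280i
Iter 1: z = -0.5875 + -0.5280i, |z|^2 = 0.6239
Iter 2: z = -0.5211 + 0.0924i, |z|^2 = 0.2801
Iter 3: z = -0.3245 + -0.6243i, |z|^2 = 0.4950
Iter 4: z = -0.8720 + -0.1229i, |z|^2 = 0.7754
Iter 5: z = 0.1578 + -0.3137i, |z|^2 = 0.1233
Iter 6: z = -0.6610 + -0.6270i, |z|^2 = 0.8301
Iter 7: z = -0.5436 + 0.3009i, |z|^2 = 0.3861
Iter 8: z = -0.3825 + -0.8552i, |z|^2 = 0.8776
Iter 9: z = -1.1725 + 0.1262i, |z|^2 = 1.3907
Iter 10: z = 0.7713 + -0.8240i, |z|^2 = 1.2739
Iter 11: z = -0.6715 + -1.7991i, |z|^2 = 3.6876
Iter 12: z = -3.3734 + 1.8880i, |z|^2 = 14.9444
Escaped at iteration 12

Answer: 12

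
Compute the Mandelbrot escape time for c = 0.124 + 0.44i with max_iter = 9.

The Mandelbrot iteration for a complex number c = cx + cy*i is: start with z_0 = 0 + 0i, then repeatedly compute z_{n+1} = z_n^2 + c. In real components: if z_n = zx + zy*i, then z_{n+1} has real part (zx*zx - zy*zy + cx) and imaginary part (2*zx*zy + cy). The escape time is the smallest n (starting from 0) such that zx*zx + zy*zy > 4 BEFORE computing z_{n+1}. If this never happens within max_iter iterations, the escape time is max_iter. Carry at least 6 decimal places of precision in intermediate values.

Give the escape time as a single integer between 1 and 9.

z_0 = 0 + 0i, c = 0.1240 + 0.4400i
Iter 1: z = 0.1240 + 0.4400i, |z|^2 = 0.2090
Iter 2: z = -0.0542 + 0.5491i, |z|^2 = 0.3045
Iter 3: z = -0.1746 + 0.3804i, |z|^2 = 0.1752
Iter 4: z = 0.0097 + 0.3072i, |z|^2 = 0.0944
Iter 5: z = 0.0298 + 0.4460i, |z|^2 = 0.1998
Iter 6: z = -0.0740 + 0.4665i, |z|^2 = 0.2231
Iter 7: z = -0.0882 + 0.3709i, |z|^2 = 0.1454
Iter 8: z = -0.0058 + 0.3746i, |z|^2 = 0.1403

Answer: 9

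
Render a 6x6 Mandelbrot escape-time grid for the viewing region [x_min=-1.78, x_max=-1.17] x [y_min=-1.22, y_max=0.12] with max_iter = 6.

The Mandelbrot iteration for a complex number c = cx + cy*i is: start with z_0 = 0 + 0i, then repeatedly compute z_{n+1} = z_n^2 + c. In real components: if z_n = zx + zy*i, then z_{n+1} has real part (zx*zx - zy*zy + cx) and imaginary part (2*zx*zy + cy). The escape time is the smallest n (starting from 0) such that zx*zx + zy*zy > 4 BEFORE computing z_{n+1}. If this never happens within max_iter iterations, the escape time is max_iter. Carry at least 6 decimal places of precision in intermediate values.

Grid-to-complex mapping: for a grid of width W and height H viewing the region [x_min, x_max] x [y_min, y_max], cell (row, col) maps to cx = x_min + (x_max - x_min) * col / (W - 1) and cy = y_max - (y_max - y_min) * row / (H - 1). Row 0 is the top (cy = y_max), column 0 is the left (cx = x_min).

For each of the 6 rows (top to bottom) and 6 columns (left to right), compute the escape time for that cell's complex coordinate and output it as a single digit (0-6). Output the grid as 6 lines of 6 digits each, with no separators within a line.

Answer: 466666
455666
334466
333333
123333
112222

Derivation:
(row=0, col=0): c = -1.7800 + 0.1200i → escape time 4
(row=0, col=1): c = -1.6580 + 0.1200i → escape time 6
(row=0, col=2): c = -1.5360 + 0.1200i → escape time 6
(row=0, col=3): c = -1.4140 + 0.1200i → escape time 6
(row=0, col=4): c = -1.2920 + 0.1200i → escape time 6
(row=0, col=5): c = -1.1700 + 0.1200i → escape time 6
(row=1, col=0): c = -1.7800 + -0.1480i → escape time 4
(row=1, col=1): c = -1.6580 + -0.1480i → escape time 5
(row=1, col=2): c = -1.5360 + -0.1480i → escape time 5
(row=1, col=3): c = -1.4140 + -0.1480i → escape time 6
(row=1, col=4): c = -1.2920 + -0.1480i → escape time 6
(row=1, col=5): c = -1.1700 + -0.1480i → escape time 6
(row=2, col=0): c = -1.7800 + -0.4160i → escape time 3
(row=2, col=1): c = -1.6580 + -0.4160i → escape time 3
(row=2, col=2): c = -1.5360 + -0.4160i → escape time 4
(row=2, col=3): c = -1.4140 + -0.4160i → escape time 4
(row=2, col=4): c = -1.2920 + -0.4160i → escape time 6
(row=2, col=5): c = -1.1700 + -0.4160i → escape time 6
(row=3, col=0): c = -1.7800 + -0.6840i → escape time 3
(row=3, col=1): c = -1.6580 + -0.6840i → escape time 3
(row=3, col=2): c = -1.5360 + -0.6840i → escape time 3
(row=3, col=3): c = -1.4140 + -0.6840i → escape time 3
(row=3, col=4): c = -1.2920 + -0.6840i → escape time 3
(row=3, col=5): c = -1.1700 + -0.6840i → escape time 3
(row=4, col=0): c = -1.7800 + -0.9520i → escape time 1
(row=4, col=1): c = -1.6580 + -0.9520i → escape time 2
(row=4, col=2): c = -1.5360 + -0.9520i → escape time 3
(row=4, col=3): c = -1.4140 + -0.9520i → escape time 3
(row=4, col=4): c = -1.2920 + -0.9520i → escape time 3
(row=4, col=5): c = -1.1700 + -0.9520i → escape time 3
(row=5, col=0): c = -1.7800 + -1.2200i → escape time 1
(row=5, col=1): c = -1.6580 + -1.2200i → escape time 1
(row=5, col=2): c = -1.5360 + -1.2200i → escape time 2
(row=5, col=3): c = -1.4140 + -1.2200i → escape time 2
(row=5, col=4): c = -1.2920 + -1.2200i → escape time 2
(row=5, col=5): c = -1.1700 + -1.2200i → escape time 2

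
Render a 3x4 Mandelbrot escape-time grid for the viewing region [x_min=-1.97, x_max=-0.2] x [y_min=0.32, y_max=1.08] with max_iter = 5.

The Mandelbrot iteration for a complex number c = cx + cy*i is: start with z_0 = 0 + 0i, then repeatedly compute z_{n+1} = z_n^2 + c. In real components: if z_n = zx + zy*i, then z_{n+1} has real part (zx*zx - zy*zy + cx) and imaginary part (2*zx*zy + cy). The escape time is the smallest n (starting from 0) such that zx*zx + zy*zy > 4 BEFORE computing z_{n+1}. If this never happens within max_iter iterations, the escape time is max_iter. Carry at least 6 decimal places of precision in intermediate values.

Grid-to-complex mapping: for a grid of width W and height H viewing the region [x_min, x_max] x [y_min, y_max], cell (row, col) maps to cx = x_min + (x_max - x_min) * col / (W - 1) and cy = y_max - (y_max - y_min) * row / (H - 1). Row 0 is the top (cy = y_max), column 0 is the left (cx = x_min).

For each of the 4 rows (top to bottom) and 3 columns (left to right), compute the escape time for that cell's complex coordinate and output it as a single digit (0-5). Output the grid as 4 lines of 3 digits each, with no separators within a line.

Answer: 135
135
145
255

Derivation:
(row=0, col=0): c = -1.9700 + 1.0800i → escape time 1
(row=0, col=1): c = -1.0850 + 1.0800i → escape time 3
(row=0, col=2): c = -0.2000 + 1.0800i → escape time 5
(row=1, col=0): c = -1.9700 + 0.8267i → escape time 1
(row=1, col=1): c = -1.0850 + 0.8267i → escape time 3
(row=1, col=2): c = -0.2000 + 0.8267i → escape time 5
(row=2, col=0): c = -1.9700 + 0.5733i → escape time 1
(row=2, col=1): c = -1.0850 + 0.5733i → escape time 4
(row=2, col=2): c = -0.2000 + 0.5733i → escape time 5
(row=3, col=0): c = -1.9700 + 0.3200i → escape time 2
(row=3, col=1): c = -1.0850 + 0.3200i → escape time 5
(row=3, col=2): c = -0.2000 + 0.3200i → escape time 5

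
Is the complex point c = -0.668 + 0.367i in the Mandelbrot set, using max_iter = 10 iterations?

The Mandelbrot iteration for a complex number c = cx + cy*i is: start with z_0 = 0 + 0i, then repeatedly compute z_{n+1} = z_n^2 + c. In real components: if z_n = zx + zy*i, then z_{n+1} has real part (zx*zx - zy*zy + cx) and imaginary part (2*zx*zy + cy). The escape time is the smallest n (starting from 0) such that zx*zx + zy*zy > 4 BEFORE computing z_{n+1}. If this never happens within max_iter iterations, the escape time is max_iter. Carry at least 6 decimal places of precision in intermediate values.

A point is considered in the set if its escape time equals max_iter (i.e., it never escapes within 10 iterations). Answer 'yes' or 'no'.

Answer: yes

Derivation:
z_0 = 0 + 0i, c = -0.6680 + 0.3670i
Iter 1: z = -0.6680 + 0.3670i, |z|^2 = 0.5809
Iter 2: z = -0.3565 + -0.1233i, |z|^2 = 0.1423
Iter 3: z = -0.5561 + 0.4549i, |z|^2 = 0.5162
Iter 4: z = -0.5657 + -0.1390i, |z|^2 = 0.3393
Iter 5: z = -0.3674 + 0.5242i, |z|^2 = 0.4098
Iter 6: z = -0.8079 + -0.0182i, |z|^2 = 0.6530
Iter 7: z = -0.0157 + 0.3963i, |z|^2 = 0.1573
Iter 8: z = -0.8248 + 0.3546i, |z|^2 = 0.8061
Iter 9: z = -0.1134 + -0.2180i, |z|^2 = 0.0604
Did not escape in 10 iterations → in set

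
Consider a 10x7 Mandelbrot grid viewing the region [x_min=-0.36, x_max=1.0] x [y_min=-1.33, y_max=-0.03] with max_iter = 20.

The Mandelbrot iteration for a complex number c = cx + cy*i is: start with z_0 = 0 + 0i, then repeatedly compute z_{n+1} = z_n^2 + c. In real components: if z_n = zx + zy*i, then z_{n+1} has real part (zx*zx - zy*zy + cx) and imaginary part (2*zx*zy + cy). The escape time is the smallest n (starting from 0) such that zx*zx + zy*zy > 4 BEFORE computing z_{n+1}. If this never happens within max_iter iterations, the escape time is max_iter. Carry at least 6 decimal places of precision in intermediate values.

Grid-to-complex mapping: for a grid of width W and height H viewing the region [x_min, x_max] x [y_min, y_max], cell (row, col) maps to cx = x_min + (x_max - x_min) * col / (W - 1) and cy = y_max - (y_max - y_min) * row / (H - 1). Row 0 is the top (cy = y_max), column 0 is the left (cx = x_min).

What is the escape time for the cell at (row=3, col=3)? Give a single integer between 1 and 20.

z_0 = 0 + 0i, c = 0.0933 + -0.6800i
Iter 1: z = 0.0933 + -0.6800i, |z|^2 = 0.4711
Iter 2: z = -0.3604 + -0.8069i, |z|^2 = 0.7810
Iter 3: z = -0.4280 + -0.0984i, |z|^2 = 0.1928
Iter 4: z = 0.2668 + -0.5957i, |z|^2 = 0.4261
Iter 5: z = -0.1904 + -0.9979i, |z|^2 = 1.0320
Iter 6: z = -0.8662 + -0.3000i, |z|^2 = 0.8402
Iter 7: z = 0.7536 + -0.1603i, |z|^2 = 0.5936
Iter 8: z = 0.6355 + -0.9216i, |z|^2 = 1.2533
Iter 9: z = -0.3522 + -1.8514i, |z|^2 = 3.5518
Iter 10: z = -3.2104 + 0.6240i, |z|^2 = 10.6964
Escaped at iteration 10

Answer: 10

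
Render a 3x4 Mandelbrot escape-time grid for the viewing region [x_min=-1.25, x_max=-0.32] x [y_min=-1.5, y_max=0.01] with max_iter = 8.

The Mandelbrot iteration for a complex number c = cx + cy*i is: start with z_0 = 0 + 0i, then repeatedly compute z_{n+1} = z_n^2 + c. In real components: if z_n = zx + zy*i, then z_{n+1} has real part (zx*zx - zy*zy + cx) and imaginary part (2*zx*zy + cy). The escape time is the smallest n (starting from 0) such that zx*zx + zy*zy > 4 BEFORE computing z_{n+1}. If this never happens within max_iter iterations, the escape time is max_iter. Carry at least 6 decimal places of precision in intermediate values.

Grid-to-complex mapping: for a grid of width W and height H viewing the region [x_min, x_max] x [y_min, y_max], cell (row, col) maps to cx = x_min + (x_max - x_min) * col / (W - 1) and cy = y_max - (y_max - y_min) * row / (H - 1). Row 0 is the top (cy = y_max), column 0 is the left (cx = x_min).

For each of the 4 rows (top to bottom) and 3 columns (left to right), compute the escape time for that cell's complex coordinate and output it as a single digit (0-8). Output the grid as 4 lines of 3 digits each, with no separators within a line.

(row=0, col=0): c = -1.2500 + 0.0100i → escape time 8
(row=0, col=1): c = -0.7850 + 0.0100i → escape time 8
(row=0, col=2): c = -0.3200 + 0.0100i → escape time 8
(row=1, col=0): c = -1.2500 + -0.4933i → escape time 4
(row=1, col=1): c = -0.7850 + -0.4933i → escape time 6
(row=1, col=2): c = -0.3200 + -0.4933i → escape time 8
(row=2, col=0): c = -1.2500 + -0.9967i → escape time 3
(row=2, col=1): c = -0.7850 + -0.9967i → escape time 3
(row=2, col=2): c = -0.3200 + -0.9967i → escape time 5
(row=3, col=0): c = -1.2500 + -1.5000i → escape time 2
(row=3, col=1): c = -0.7850 + -1.5000i → escape time 2
(row=3, col=2): c = -0.3200 + -1.5000i → escape time 2

Answer: 888
468
335
222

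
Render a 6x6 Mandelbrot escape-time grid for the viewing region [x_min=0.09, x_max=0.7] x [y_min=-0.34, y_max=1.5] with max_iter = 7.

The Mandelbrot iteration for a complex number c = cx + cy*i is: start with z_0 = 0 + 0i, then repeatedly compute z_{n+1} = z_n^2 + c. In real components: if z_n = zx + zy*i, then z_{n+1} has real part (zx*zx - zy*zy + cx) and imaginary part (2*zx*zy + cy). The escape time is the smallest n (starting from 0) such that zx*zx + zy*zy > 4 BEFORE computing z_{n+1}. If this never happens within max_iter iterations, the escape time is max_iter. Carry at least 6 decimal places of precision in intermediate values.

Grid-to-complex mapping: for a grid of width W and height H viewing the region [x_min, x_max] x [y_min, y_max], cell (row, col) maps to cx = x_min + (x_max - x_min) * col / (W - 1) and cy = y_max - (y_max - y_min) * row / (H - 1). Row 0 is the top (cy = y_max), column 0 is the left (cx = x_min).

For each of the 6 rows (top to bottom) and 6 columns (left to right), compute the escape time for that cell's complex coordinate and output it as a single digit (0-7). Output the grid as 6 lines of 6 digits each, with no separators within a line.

(row=0, col=0): c = 0.0900 + 1.5000i → escape time 2
(row=0, col=1): c = 0.2120 + 1.5000i → escape time 2
(row=0, col=2): c = 0.3340 + 1.5000i → escape time 2
(row=0, col=3): c = 0.4560 + 1.5000i → escape time 2
(row=0, col=4): c = 0.5780 + 1.5000i → escape time 2
(row=0, col=5): c = 0.7000 + 1.5000i → escape time 2
(row=1, col=0): c = 0.0900 + 1.1320i → escape time 3
(row=1, col=1): c = 0.2120 + 1.1320i → escape time 3
(row=1, col=2): c = 0.3340 + 1.1320i → escape time 2
(row=1, col=3): c = 0.4560 + 1.1320i → escape time 2
(row=1, col=4): c = 0.5780 + 1.1320i → escape time 2
(row=1, col=5): c = 0.7000 + 1.1320i → escape time 2
(row=2, col=0): c = 0.0900 + 0.7640i → escape time 7
(row=2, col=1): c = 0.2120 + 0.7640i → escape time 5
(row=2, col=2): c = 0.3340 + 0.7640i → escape time 5
(row=2, col=3): c = 0.4560 + 0.7640i → escape time 4
(row=2, col=4): c = 0.5780 + 0.7640i → escape time 3
(row=2, col=5): c = 0.7000 + 0.7640i → escape time 3
(row=3, col=0): c = 0.0900 + 0.3960i → escape time 7
(row=3, col=1): c = 0.2120 + 0.3960i → escape time 7
(row=3, col=2): c = 0.3340 + 0.3960i → escape time 7
(row=3, col=3): c = 0.4560 + 0.3960i → escape time 7
(row=3, col=4): c = 0.5780 + 0.3960i → escape time 4
(row=3, col=5): c = 0.7000 + 0.3960i → escape time 3
(row=4, col=0): c = 0.0900 + 0.0280i → escape time 7
(row=4, col=1): c = 0.2120 + 0.0280i → escape time 7
(row=4, col=2): c = 0.3340 + 0.0280i → escape time 7
(row=4, col=3): c = 0.4560 + 0.0280i → escape time 5
(row=4, col=4): c = 0.5780 + 0.0280i → escape time 4
(row=4, col=5): c = 0.7000 + 0.0280i → escape time 3
(row=5, col=0): c = 0.0900 + -0.3400i → escape time 7
(row=5, col=1): c = 0.2120 + -0.3400i → escape time 7
(row=5, col=2): c = 0.3340 + -0.3400i → escape time 7
(row=5, col=3): c = 0.4560 + -0.3400i → escape time 7
(row=5, col=4): c = 0.5780 + -0.3400i → escape time 4
(row=5, col=5): c = 0.7000 + -0.3400i → escape time 3

Answer: 222222
332222
755433
777743
777543
777743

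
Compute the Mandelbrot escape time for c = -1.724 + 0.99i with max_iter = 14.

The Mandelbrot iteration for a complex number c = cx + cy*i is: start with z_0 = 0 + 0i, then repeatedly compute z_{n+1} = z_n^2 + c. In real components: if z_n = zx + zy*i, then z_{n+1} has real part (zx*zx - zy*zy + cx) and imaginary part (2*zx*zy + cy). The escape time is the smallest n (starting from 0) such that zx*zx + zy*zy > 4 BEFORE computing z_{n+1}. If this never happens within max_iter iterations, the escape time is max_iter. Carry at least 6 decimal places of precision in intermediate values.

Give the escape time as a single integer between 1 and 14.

z_0 = 0 + 0i, c = -1.7240 + 0.9900i
Iter 1: z = -1.7240 + 0.9900i, |z|^2 = 3.9523
Iter 2: z = 0.2681 + -2.4235i, |z|^2 = 5.9453
Escaped at iteration 2

Answer: 2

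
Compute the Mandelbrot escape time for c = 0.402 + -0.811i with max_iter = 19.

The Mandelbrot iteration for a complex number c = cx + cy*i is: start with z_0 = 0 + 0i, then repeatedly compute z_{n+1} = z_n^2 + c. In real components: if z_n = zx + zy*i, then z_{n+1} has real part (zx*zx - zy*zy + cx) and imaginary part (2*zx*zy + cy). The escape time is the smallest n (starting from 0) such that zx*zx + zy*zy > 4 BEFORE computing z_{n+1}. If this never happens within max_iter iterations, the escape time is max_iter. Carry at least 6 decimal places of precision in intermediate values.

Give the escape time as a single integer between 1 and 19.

z_0 = 0 + 0i, c = 0.4020 + -0.8110i
Iter 1: z = 0.4020 + -0.8110i, |z|^2 = 0.8193
Iter 2: z = -0.0941 + -1.4630i, |z|^2 = 2.1494
Iter 3: z = -1.7296 + -0.5356i, |z|^2 = 3.2785
Iter 4: z = 3.1068 + 1.0418i, |z|^2 = 10.7375
Escaped at iteration 4

Answer: 4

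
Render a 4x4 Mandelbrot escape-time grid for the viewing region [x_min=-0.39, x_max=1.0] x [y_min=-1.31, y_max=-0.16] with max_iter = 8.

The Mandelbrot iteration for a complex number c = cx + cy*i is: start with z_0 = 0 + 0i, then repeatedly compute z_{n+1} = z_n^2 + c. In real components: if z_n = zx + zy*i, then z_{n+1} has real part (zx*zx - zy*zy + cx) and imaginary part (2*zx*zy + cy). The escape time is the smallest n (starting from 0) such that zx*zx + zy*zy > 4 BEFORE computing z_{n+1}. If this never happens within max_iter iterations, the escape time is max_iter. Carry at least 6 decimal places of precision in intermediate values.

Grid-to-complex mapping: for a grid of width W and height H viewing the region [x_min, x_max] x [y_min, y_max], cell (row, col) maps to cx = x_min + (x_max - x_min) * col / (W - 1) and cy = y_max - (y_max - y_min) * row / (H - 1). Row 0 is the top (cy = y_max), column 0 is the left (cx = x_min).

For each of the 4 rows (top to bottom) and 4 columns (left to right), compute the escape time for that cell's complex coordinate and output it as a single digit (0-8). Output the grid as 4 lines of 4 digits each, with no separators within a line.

Answer: 8842
8842
5532
3222

Derivation:
(row=0, col=0): c = -0.3900 + -0.1600i → escape time 8
(row=0, col=1): c = 0.0733 + -0.1600i → escape time 8
(row=0, col=2): c = 0.5367 + -0.1600i → escape time 4
(row=0, col=3): c = 1.0000 + -0.1600i → escape time 2
(row=1, col=0): c = -0.3900 + -0.5433i → escape time 8
(row=1, col=1): c = 0.0733 + -0.5433i → escape time 8
(row=1, col=2): c = 0.5367 + -0.5433i → escape time 4
(row=1, col=3): c = 1.0000 + -0.5433i → escape time 2
(row=2, col=0): c = -0.3900 + -0.9267i → escape time 5
(row=2, col=1): c = 0.0733 + -0.9267i → escape time 5
(row=2, col=2): c = 0.5367 + -0.9267i → escape time 3
(row=2, col=3): c = 1.0000 + -0.9267i → escape time 2
(row=3, col=0): c = -0.3900 + -1.3100i → escape time 3
(row=3, col=1): c = 0.0733 + -1.3100i → escape time 2
(row=3, col=2): c = 0.5367 + -1.3100i → escape time 2
(row=3, col=3): c = 1.0000 + -1.3100i → escape time 2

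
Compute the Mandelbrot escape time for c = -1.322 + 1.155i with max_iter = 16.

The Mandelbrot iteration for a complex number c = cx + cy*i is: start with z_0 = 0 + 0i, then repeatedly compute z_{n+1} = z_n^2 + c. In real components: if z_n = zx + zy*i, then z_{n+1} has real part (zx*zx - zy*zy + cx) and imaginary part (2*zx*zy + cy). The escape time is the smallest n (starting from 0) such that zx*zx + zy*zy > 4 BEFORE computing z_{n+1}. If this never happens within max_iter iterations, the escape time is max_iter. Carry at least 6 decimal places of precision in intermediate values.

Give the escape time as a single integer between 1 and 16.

Answer: 2

Derivation:
z_0 = 0 + 0i, c = -1.3220 + 1.1550i
Iter 1: z = -1.3220 + 1.1550i, |z|^2 = 3.0817
Iter 2: z = -0.9083 + -1.8988i, |z|^2 = 4.4306
Escaped at iteration 2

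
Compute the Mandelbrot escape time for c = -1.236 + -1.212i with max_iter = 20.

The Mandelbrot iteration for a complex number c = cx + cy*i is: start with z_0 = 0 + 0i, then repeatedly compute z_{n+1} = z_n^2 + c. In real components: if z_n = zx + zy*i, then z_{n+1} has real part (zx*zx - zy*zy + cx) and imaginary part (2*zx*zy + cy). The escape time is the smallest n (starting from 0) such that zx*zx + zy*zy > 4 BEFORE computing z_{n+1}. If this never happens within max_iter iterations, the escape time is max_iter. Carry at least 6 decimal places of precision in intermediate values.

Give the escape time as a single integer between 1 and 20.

z_0 = 0 + 0i, c = -1.2360 + -1.2120i
Iter 1: z = -1.2360 + -1.2120i, |z|^2 = 2.9966
Iter 2: z = -1.1772 + 1.7841i, |z|^2 = 4.5688
Escaped at iteration 2

Answer: 2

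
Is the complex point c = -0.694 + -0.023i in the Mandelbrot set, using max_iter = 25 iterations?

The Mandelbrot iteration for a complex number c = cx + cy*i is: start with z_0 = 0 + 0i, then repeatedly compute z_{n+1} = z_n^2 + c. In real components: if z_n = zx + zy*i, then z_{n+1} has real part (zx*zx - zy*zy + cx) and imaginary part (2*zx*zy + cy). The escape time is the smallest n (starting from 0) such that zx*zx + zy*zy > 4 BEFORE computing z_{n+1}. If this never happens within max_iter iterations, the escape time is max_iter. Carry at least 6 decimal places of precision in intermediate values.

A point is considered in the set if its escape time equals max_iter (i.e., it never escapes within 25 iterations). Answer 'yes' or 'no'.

Answer: yes

Derivation:
z_0 = 0 + 0i, c = -0.6940 + -0.0230i
Iter 1: z = -0.6940 + -0.0230i, |z|^2 = 0.4822
Iter 2: z = -0.2129 + 0.0089i, |z|^2 = 0.0454
Iter 3: z = -0.6488 + -0.0268i, |z|^2 = 0.4216
Iter 4: z = -0.2738 + 0.0118i, |z|^2 = 0.0751
Iter 5: z = -0.6192 + -0.0294i, |z|^2 = 0.3842
Iter 6: z = -0.3115 + 0.0135i, |z|^2 = 0.0972
Iter 7: z = -0.5971 + -0.0314i, |z|^2 = 0.3576
Iter 8: z = -0.3384 + 0.0145i, |z|^2 = 0.1147
Iter 9: z = -0.5797 + -0.0328i, |z|^2 = 0.3371
Iter 10: z = -0.3590 + 0.0150i, |z|^2 = 0.1291
Iter 11: z = -0.5653 + -0.0338i, |z|^2 = 0.3207
Iter 12: z = -0.3756 + 0.0152i, |z|^2 = 0.1413
Iter 13: z = -0.5532 + -0.0344i, |z|^2 = 0.3072
Iter 14: z = -0.3892 + 0.0151i, |z|^2 = 0.1517
Iter 15: z = -0.5428 + -0.0347i, |z|^2 = 0.2958
Iter 16: z = -0.4006 + 0.0147i, |z|^2 = 0.1607
Iter 17: z = -0.5337 + -0.0348i, |z|^2 = 0.2861
Iter 18: z = -0.4103 + 0.0141i, |z|^2 = 0.1686
Iter 19: z = -0.5258 + -0.0346i, |z|^2 = 0.2777
Iter 20: z = -0.4187 + 0.0134i, |z|^2 = 0.1755
Iter 21: z = -0.5189 + -0.0342i, |z|^2 = 0.2704
Iter 22: z = -0.4260 + 0.0125i, |z|^2 = 0.1816
Iter 23: z = -0.5127 + -0.0337i, |z|^2 = 0.2640
Iter 24: z = -0.4322 + 0.0115i, |z|^2 = 0.1870
Did not escape in 25 iterations → in set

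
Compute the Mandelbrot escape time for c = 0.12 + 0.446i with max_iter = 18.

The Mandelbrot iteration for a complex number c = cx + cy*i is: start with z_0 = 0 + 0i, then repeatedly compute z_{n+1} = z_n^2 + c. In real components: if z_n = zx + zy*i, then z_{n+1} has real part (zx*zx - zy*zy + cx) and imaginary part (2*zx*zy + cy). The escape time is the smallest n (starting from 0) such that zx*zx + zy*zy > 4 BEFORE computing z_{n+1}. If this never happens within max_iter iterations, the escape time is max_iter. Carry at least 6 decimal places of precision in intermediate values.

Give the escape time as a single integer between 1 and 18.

z_0 = 0 + 0i, c = 0.1200 + 0.4460i
Iter 1: z = 0.1200 + 0.4460i, |z|^2 = 0.2133
Iter 2: z = -0.0645 + 0.5530i, |z|^2 = 0.3100
Iter 3: z = -0.1817 + 0.3746i, |z|^2 = 0.1734
Iter 4: z = 0.0127 + 0.3099i, |z|^2 = 0.0962
Iter 5: z = 0.0241 + 0.4538i, |z|^2 = 0.2066
Iter 6: z = -0.0854 + 0.4679i, |z|^2 = 0.2262
Iter 7: z = -0.0917 + 0.3661i, |z|^2 = 0.1424
Iter 8: z = -0.0056 + 0.3789i, |z|^2 = 0.1436
Iter 9: z = -0.0235 + 0.4417i, |z|^2 = 0.1957
Iter 10: z = -0.0746 + 0.4252i, |z|^2 = 0.1864
Iter 11: z = -0.0552 + 0.3826i, |z|^2 = 0.1494
Iter 12: z = -0.0233 + 0.4037i, |z|^2 = 0.1635
Iter 13: z = -0.0425 + 0.4272i, |z|^2 = 0.1843
Iter 14: z = -0.0607 + 0.4097i, |z|^2 = 0.1716
Iter 15: z = -0.0442 + 0.3963i, |z|^2 = 0.1590
Iter 16: z = -0.0351 + 0.4110i, |z|^2 = 0.1701
Iter 17: z = -0.0477 + 0.4172i, |z|^2 = 0.1763

Answer: 18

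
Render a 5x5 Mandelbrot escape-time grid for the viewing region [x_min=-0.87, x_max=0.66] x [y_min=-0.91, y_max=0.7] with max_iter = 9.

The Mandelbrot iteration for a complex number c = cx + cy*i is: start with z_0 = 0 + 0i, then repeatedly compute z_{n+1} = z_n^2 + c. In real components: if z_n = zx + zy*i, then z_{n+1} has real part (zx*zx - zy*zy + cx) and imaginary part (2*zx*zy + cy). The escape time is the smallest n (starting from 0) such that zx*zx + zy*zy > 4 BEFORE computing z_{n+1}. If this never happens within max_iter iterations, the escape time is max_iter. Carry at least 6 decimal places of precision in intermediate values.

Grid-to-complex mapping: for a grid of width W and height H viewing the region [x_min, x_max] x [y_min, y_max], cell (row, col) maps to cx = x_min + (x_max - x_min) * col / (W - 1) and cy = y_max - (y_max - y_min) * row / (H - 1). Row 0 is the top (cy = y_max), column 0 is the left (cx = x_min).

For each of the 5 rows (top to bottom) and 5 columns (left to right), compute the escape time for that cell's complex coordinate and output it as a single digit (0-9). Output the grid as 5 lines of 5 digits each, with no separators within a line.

(row=0, col=0): c = -0.8700 + 0.7000i → escape time 4
(row=0, col=1): c = -0.4875 + 0.7000i → escape time 8
(row=0, col=2): c = -0.1050 + 0.7000i → escape time 9
(row=0, col=3): c = 0.2775 + 0.7000i → escape time 6
(row=0, col=4): c = 0.6600 + 0.7000i → escape time 3
(row=1, col=0): c = -0.8700 + 0.2975i → escape time 9
(row=1, col=1): c = -0.4875 + 0.2975i → escape time 9
(row=1, col=2): c = -0.1050 + 0.2975i → escape time 9
(row=1, col=3): c = 0.2775 + 0.2975i → escape time 9
(row=1, col=4): c = 0.6600 + 0.2975i → escape time 3
(row=2, col=0): c = -0.8700 + -0.1050i → escape time 9
(row=2, col=1): c = -0.4875 + -0.1050i → escape time 9
(row=2, col=2): c = -0.1050 + -0.1050i → escape time 9
(row=2, col=3): c = 0.2775 + -0.1050i → escape time 9
(row=2, col=4): c = 0.6600 + -0.1050i → escape time 4
(row=3, col=0): c = -0.8700 + -0.5075i → escape time 5
(row=3, col=1): c = -0.4875 + -0.5075i → escape time 9
(row=3, col=2): c = -0.1050 + -0.5075i → escape time 9
(row=3, col=3): c = 0.2775 + -0.5075i → escape time 9
(row=3, col=4): c = 0.6600 + -0.5075i → escape time 3
(row=4, col=0): c = -0.8700 + -0.9100i → escape time 3
(row=4, col=1): c = -0.4875 + -0.9100i → escape time 4
(row=4, col=2): c = -0.1050 + -0.9100i → escape time 9
(row=4, col=3): c = 0.2775 + -0.9100i → escape time 4
(row=4, col=4): c = 0.6600 + -0.9100i → escape time 2

Answer: 48963
99993
99994
59993
34942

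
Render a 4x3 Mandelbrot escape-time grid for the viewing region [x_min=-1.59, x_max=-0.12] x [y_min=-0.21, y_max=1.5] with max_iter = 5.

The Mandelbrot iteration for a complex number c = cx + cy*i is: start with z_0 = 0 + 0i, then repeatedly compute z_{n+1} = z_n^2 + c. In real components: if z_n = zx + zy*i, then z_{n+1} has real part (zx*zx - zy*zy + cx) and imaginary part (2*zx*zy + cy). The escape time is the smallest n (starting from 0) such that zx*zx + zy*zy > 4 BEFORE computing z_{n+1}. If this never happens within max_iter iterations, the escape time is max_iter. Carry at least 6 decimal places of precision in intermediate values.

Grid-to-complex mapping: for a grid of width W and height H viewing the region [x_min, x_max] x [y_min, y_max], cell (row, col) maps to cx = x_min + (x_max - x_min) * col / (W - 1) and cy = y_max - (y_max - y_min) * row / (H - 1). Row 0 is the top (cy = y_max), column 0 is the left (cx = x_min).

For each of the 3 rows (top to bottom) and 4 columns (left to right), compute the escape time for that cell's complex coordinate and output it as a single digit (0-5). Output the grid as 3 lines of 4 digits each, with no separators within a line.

(row=0, col=0): c = -1.5900 + 1.5000i → escape time 1
(row=0, col=1): c = -1.1000 + 1.5000i → escape time 2
(row=0, col=2): c = -0.6100 + 1.5000i → escape time 2
(row=0, col=3): c = -0.1200 + 1.5000i → escape time 2
(row=1, col=0): c = -1.5900 + 0.6450i → escape time 3
(row=1, col=1): c = -1.1000 + 0.6450i → escape time 4
(row=1, col=2): c = -0.6100 + 0.6450i → escape time 5
(row=1, col=3): c = -0.1200 + 0.6450i → escape time 5
(row=2, col=0): c = -1.5900 + -0.2100i → escape time 5
(row=2, col=1): c = -1.1000 + -0.2100i → escape time 5
(row=2, col=2): c = -0.6100 + -0.2100i → escape time 5
(row=2, col=3): c = -0.1200 + -0.2100i → escape time 5

Answer: 1222
3455
5555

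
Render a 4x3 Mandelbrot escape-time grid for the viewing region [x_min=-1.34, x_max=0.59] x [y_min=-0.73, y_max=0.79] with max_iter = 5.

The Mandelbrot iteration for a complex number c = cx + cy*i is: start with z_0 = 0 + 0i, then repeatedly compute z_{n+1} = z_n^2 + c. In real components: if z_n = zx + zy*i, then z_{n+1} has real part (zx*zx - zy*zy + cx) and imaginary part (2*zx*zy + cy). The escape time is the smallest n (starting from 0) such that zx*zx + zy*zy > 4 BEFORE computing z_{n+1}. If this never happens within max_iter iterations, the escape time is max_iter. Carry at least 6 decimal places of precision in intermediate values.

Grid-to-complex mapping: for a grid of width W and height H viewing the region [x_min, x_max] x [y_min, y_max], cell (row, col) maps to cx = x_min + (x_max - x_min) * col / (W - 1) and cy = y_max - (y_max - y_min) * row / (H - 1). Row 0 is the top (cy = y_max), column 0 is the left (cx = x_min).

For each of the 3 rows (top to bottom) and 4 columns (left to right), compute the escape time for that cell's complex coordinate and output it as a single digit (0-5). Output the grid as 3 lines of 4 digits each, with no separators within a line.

Answer: 3453
5554
3553

Derivation:
(row=0, col=0): c = -1.3400 + 0.7900i → escape time 3
(row=0, col=1): c = -0.6967 + 0.7900i → escape time 4
(row=0, col=2): c = -0.0533 + 0.7900i → escape time 5
(row=0, col=3): c = 0.5900 + 0.7900i → escape time 3
(row=1, col=0): c = -1.3400 + 0.0300i → escape time 5
(row=1, col=1): c = -0.6967 + 0.0300i → escape time 5
(row=1, col=2): c = -0.0533 + 0.0300i → escape time 5
(row=1, col=3): c = 0.5900 + 0.0300i → escape time 4
(row=2, col=0): c = -1.3400 + -0.7300i → escape time 3
(row=2, col=1): c = -0.6967 + -0.7300i → escape time 5
(row=2, col=2): c = -0.0533 + -0.7300i → escape time 5
(row=2, col=3): c = 0.5900 + -0.7300i → escape time 3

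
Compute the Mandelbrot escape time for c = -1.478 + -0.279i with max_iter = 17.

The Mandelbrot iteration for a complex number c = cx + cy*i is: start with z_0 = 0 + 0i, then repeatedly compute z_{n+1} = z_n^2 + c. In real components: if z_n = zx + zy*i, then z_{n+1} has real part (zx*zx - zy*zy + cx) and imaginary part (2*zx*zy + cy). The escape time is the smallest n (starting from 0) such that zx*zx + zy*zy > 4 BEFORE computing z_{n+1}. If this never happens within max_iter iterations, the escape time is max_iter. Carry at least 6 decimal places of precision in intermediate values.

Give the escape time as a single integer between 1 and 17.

Answer: 5

Derivation:
z_0 = 0 + 0i, c = -1.4780 + -0.2790i
Iter 1: z = -1.4780 + -0.2790i, |z|^2 = 2.2623
Iter 2: z = 0.6286 + 0.5457i, |z|^2 = 0.6930
Iter 3: z = -1.3806 + 0.4071i, |z|^2 = 2.0719
Iter 4: z = 0.2624 + -1.4032i, |z|^2 = 2.0378
Iter 5: z = -3.3781 + -1.0153i, |z|^2 = 12.4424
Escaped at iteration 5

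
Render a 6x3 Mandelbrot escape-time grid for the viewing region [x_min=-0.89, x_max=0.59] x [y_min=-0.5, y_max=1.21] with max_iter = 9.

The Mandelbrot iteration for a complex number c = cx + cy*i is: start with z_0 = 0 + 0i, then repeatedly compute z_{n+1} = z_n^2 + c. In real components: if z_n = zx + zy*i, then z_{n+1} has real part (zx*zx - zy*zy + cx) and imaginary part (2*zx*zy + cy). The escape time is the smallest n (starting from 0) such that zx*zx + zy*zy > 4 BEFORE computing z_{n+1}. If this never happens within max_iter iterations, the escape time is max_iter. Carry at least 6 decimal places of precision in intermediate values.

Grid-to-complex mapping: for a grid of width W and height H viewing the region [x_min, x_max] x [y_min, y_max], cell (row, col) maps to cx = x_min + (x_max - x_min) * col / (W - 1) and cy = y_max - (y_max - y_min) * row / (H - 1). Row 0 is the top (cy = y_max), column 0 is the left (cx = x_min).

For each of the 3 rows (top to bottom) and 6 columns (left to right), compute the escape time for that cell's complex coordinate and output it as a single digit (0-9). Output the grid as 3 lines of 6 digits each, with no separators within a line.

(row=0, col=0): c = -0.8900 + 1.2100i → escape time 3
(row=0, col=1): c = -0.5940 + 1.2100i → escape time 3
(row=0, col=2): c = -0.2980 + 1.2100i → escape time 3
(row=0, col=3): c = -0.0020 + 1.2100i → escape time 3
(row=0, col=4): c = 0.2940 + 1.2100i → escape time 2
(row=0, col=5): c = 0.5900 + 1.2100i → escape time 2
(row=1, col=0): c = -0.8900 + 0.3550i → escape time 7
(row=1, col=1): c = -0.5940 + 0.3550i → escape time 9
(row=1, col=2): c = -0.2980 + 0.3550i → escape time 9
(row=1, col=3): c = -0.0020 + 0.3550i → escape time 9
(row=1, col=4): c = 0.2940 + 0.3550i → escape time 9
(row=1, col=5): c = 0.5900 + 0.3550i → escape time 4
(row=2, col=0): c = -0.8900 + -0.5000i → escape time 5
(row=2, col=1): c = -0.5940 + -0.5000i → escape time 9
(row=2, col=2): c = -0.2980 + -0.5000i → escape time 9
(row=2, col=3): c = -0.0020 + -0.5000i → escape time 9
(row=2, col=4): c = 0.2940 + -0.5000i → escape time 9
(row=2, col=5): c = 0.5900 + -0.5000i → escape time 3

Answer: 333322
799994
599993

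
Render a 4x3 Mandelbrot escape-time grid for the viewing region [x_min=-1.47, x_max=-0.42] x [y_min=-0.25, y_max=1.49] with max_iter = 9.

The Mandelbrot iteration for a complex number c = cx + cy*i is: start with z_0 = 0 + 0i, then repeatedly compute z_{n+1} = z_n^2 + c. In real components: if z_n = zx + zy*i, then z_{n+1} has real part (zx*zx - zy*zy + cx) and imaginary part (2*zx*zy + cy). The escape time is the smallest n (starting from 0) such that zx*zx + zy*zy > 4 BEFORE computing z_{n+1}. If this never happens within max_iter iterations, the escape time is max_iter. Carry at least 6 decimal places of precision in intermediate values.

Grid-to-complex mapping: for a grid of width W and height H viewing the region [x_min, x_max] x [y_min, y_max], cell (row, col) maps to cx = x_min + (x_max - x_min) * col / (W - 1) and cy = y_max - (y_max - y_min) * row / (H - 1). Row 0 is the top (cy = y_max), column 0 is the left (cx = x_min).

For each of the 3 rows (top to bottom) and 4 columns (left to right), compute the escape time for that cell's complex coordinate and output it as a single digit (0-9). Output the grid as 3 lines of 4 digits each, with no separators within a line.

(row=0, col=0): c = -1.4700 + 1.4900i → escape time 1
(row=0, col=1): c = -1.1200 + 1.4900i → escape time 2
(row=0, col=2): c = -0.7700 + 1.4900i → escape time 2
(row=0, col=3): c = -0.4200 + 1.4900i → escape time 2
(row=1, col=0): c = -1.4700 + 0.6200i → escape time 3
(row=1, col=1): c = -1.1200 + 0.6200i → escape time 4
(row=1, col=2): c = -0.7700 + 0.6200i → escape time 5
(row=1, col=3): c = -0.4200 + 0.6200i → escape time 9
(row=2, col=0): c = -1.4700 + -0.2500i → escape time 5
(row=2, col=1): c = -1.1200 + -0.2500i → escape time 9
(row=2, col=2): c = -0.7700 + -0.2500i → escape time 9
(row=2, col=3): c = -0.4200 + -0.2500i → escape time 9

Answer: 1222
3459
5999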